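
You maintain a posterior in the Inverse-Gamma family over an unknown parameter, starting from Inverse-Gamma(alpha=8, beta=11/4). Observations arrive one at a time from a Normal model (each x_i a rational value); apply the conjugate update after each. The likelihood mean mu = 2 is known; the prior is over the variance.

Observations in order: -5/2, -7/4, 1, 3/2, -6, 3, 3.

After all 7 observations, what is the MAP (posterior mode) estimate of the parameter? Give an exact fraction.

obs 1: x=-5/2 → posterior Inverse-Gamma(17/2, 103/8)
obs 2: x=-7/4 → posterior Inverse-Gamma(9, 637/32)
obs 3: x=1 → posterior Inverse-Gamma(19/2, 653/32)
obs 4: x=3/2 → posterior Inverse-Gamma(10, 657/32)
obs 5: x=-6 → posterior Inverse-Gamma(21/2, 1681/32)
obs 6: x=3 → posterior Inverse-Gamma(11, 1697/32)
obs 7: x=3 → posterior Inverse-Gamma(23/2, 1713/32)

1713/400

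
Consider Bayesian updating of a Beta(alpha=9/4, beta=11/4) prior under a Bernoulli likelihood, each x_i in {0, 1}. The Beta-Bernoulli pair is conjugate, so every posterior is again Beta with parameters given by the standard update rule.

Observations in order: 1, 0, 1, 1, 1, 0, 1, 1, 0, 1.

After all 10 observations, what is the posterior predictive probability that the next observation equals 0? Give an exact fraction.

23/60

obs 1: x=1 → posterior Beta(13/4, 11/4)
obs 2: x=0 → posterior Beta(13/4, 15/4)
obs 3: x=1 → posterior Beta(17/4, 15/4)
obs 4: x=1 → posterior Beta(21/4, 15/4)
obs 5: x=1 → posterior Beta(25/4, 15/4)
obs 6: x=0 → posterior Beta(25/4, 19/4)
obs 7: x=1 → posterior Beta(29/4, 19/4)
obs 8: x=1 → posterior Beta(33/4, 19/4)
obs 9: x=0 → posterior Beta(33/4, 23/4)
obs 10: x=1 → posterior Beta(37/4, 23/4)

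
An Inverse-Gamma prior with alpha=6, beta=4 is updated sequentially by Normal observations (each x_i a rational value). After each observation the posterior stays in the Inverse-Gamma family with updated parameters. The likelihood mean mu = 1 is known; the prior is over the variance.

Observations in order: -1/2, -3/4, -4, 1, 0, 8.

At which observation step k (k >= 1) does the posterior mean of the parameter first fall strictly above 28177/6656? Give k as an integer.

k = 6

obs 1: x=-1/2 → posterior Inverse-Gamma(13/2, 41/8)
obs 2: x=-3/4 → posterior Inverse-Gamma(7, 213/32)
obs 3: x=-4 → posterior Inverse-Gamma(15/2, 613/32)
obs 4: x=1 → posterior Inverse-Gamma(8, 613/32)
obs 5: x=0 → posterior Inverse-Gamma(17/2, 629/32)
obs 6: x=8 → posterior Inverse-Gamma(9, 1413/32)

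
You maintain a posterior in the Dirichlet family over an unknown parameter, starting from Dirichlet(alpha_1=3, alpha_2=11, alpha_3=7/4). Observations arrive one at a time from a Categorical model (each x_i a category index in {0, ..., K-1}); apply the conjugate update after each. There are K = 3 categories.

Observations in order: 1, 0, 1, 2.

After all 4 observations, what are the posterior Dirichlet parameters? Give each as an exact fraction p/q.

obs 1: x=1 → posterior Dirichlet(3, 12, 7/4)
obs 2: x=0 → posterior Dirichlet(4, 12, 7/4)
obs 3: x=1 → posterior Dirichlet(4, 13, 7/4)
obs 4: x=2 → posterior Dirichlet(4, 13, 11/4)

alpha_1=4, alpha_2=13, alpha_3=11/4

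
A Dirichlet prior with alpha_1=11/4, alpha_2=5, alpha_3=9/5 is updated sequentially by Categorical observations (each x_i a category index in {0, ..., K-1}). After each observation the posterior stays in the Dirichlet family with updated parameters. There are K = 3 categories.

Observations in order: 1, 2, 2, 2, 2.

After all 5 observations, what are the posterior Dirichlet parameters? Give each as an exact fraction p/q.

obs 1: x=1 → posterior Dirichlet(11/4, 6, 9/5)
obs 2: x=2 → posterior Dirichlet(11/4, 6, 14/5)
obs 3: x=2 → posterior Dirichlet(11/4, 6, 19/5)
obs 4: x=2 → posterior Dirichlet(11/4, 6, 24/5)
obs 5: x=2 → posterior Dirichlet(11/4, 6, 29/5)

alpha_1=11/4, alpha_2=6, alpha_3=29/5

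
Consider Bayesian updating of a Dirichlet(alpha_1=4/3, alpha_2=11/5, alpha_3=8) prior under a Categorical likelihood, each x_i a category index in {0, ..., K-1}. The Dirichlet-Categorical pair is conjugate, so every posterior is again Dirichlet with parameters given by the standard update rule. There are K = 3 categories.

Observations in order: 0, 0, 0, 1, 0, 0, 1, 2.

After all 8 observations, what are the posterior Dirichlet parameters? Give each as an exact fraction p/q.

obs 1: x=0 → posterior Dirichlet(7/3, 11/5, 8)
obs 2: x=0 → posterior Dirichlet(10/3, 11/5, 8)
obs 3: x=0 → posterior Dirichlet(13/3, 11/5, 8)
obs 4: x=1 → posterior Dirichlet(13/3, 16/5, 8)
obs 5: x=0 → posterior Dirichlet(16/3, 16/5, 8)
obs 6: x=0 → posterior Dirichlet(19/3, 16/5, 8)
obs 7: x=1 → posterior Dirichlet(19/3, 21/5, 8)
obs 8: x=2 → posterior Dirichlet(19/3, 21/5, 9)

alpha_1=19/3, alpha_2=21/5, alpha_3=9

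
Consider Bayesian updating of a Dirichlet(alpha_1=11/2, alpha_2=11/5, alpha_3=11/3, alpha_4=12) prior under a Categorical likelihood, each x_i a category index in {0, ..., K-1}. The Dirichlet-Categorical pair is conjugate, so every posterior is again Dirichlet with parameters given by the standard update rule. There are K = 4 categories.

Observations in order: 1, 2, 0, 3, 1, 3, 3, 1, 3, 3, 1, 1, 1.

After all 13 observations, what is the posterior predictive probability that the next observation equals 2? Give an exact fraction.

obs 1: x=1 → posterior Dirichlet(11/2, 16/5, 11/3, 12)
obs 2: x=2 → posterior Dirichlet(11/2, 16/5, 14/3, 12)
obs 3: x=0 → posterior Dirichlet(13/2, 16/5, 14/3, 12)
obs 4: x=3 → posterior Dirichlet(13/2, 16/5, 14/3, 13)
obs 5: x=1 → posterior Dirichlet(13/2, 21/5, 14/3, 13)
obs 6: x=3 → posterior Dirichlet(13/2, 21/5, 14/3, 14)
obs 7: x=3 → posterior Dirichlet(13/2, 21/5, 14/3, 15)
obs 8: x=1 → posterior Dirichlet(13/2, 26/5, 14/3, 15)
obs 9: x=3 → posterior Dirichlet(13/2, 26/5, 14/3, 16)
obs 10: x=3 → posterior Dirichlet(13/2, 26/5, 14/3, 17)
obs 11: x=1 → posterior Dirichlet(13/2, 31/5, 14/3, 17)
obs 12: x=1 → posterior Dirichlet(13/2, 36/5, 14/3, 17)
obs 13: x=1 → posterior Dirichlet(13/2, 41/5, 14/3, 17)

140/1091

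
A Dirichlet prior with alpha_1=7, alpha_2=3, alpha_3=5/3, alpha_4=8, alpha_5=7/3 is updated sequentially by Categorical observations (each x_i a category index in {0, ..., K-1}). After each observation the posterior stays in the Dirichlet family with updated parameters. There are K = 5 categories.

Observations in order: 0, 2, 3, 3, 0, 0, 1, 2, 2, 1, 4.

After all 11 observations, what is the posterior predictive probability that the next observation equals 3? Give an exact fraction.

obs 1: x=0 → posterior Dirichlet(8, 3, 5/3, 8, 7/3)
obs 2: x=2 → posterior Dirichlet(8, 3, 8/3, 8, 7/3)
obs 3: x=3 → posterior Dirichlet(8, 3, 8/3, 9, 7/3)
obs 4: x=3 → posterior Dirichlet(8, 3, 8/3, 10, 7/3)
obs 5: x=0 → posterior Dirichlet(9, 3, 8/3, 10, 7/3)
obs 6: x=0 → posterior Dirichlet(10, 3, 8/3, 10, 7/3)
obs 7: x=1 → posterior Dirichlet(10, 4, 8/3, 10, 7/3)
obs 8: x=2 → posterior Dirichlet(10, 4, 11/3, 10, 7/3)
obs 9: x=2 → posterior Dirichlet(10, 4, 14/3, 10, 7/3)
obs 10: x=1 → posterior Dirichlet(10, 5, 14/3, 10, 7/3)
obs 11: x=4 → posterior Dirichlet(10, 5, 14/3, 10, 10/3)

10/33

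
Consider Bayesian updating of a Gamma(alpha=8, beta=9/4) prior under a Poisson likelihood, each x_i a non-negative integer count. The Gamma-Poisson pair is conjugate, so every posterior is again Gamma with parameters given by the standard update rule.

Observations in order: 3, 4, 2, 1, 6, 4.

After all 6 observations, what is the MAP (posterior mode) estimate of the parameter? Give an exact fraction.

36/11

obs 1: x=3 → posterior Gamma(11, 13/4)
obs 2: x=4 → posterior Gamma(15, 17/4)
obs 3: x=2 → posterior Gamma(17, 21/4)
obs 4: x=1 → posterior Gamma(18, 25/4)
obs 5: x=6 → posterior Gamma(24, 29/4)
obs 6: x=4 → posterior Gamma(28, 33/4)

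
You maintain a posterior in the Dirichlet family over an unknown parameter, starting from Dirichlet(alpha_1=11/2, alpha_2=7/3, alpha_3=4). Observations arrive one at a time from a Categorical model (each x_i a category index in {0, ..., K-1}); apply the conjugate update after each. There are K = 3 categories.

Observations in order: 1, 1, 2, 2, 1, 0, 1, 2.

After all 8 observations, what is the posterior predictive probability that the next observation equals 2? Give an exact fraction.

6/17

obs 1: x=1 → posterior Dirichlet(11/2, 10/3, 4)
obs 2: x=1 → posterior Dirichlet(11/2, 13/3, 4)
obs 3: x=2 → posterior Dirichlet(11/2, 13/3, 5)
obs 4: x=2 → posterior Dirichlet(11/2, 13/3, 6)
obs 5: x=1 → posterior Dirichlet(11/2, 16/3, 6)
obs 6: x=0 → posterior Dirichlet(13/2, 16/3, 6)
obs 7: x=1 → posterior Dirichlet(13/2, 19/3, 6)
obs 8: x=2 → posterior Dirichlet(13/2, 19/3, 7)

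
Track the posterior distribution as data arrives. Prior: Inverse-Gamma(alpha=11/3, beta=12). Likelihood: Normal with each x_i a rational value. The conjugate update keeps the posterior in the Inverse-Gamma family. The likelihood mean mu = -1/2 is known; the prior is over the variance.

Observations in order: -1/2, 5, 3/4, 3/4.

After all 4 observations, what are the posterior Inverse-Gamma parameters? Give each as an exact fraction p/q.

obs 1: x=-1/2 → posterior Inverse-Gamma(25/6, 12)
obs 2: x=5 → posterior Inverse-Gamma(14/3, 217/8)
obs 3: x=3/4 → posterior Inverse-Gamma(31/6, 893/32)
obs 4: x=3/4 → posterior Inverse-Gamma(17/3, 459/16)

alpha=17/3, beta=459/16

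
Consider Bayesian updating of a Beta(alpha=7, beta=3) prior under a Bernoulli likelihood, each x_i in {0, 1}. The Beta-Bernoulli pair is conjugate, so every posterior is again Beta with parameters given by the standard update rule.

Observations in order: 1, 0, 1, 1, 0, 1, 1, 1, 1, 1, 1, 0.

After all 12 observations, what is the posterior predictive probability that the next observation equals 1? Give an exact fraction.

8/11

obs 1: x=1 → posterior Beta(8, 3)
obs 2: x=0 → posterior Beta(8, 4)
obs 3: x=1 → posterior Beta(9, 4)
obs 4: x=1 → posterior Beta(10, 4)
obs 5: x=0 → posterior Beta(10, 5)
obs 6: x=1 → posterior Beta(11, 5)
obs 7: x=1 → posterior Beta(12, 5)
obs 8: x=1 → posterior Beta(13, 5)
obs 9: x=1 → posterior Beta(14, 5)
obs 10: x=1 → posterior Beta(15, 5)
obs 11: x=1 → posterior Beta(16, 5)
obs 12: x=0 → posterior Beta(16, 6)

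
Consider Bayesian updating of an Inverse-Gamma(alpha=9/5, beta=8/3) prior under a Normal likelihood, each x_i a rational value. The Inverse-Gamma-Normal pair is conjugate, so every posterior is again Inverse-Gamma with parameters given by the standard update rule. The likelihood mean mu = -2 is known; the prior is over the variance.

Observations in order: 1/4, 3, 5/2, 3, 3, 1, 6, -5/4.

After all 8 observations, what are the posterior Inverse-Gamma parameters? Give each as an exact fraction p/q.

alpha=29/5, beta=4301/48

obs 1: x=1/4 → posterior Inverse-Gamma(23/10, 499/96)
obs 2: x=3 → posterior Inverse-Gamma(14/5, 1699/96)
obs 3: x=5/2 → posterior Inverse-Gamma(33/10, 2671/96)
obs 4: x=3 → posterior Inverse-Gamma(19/5, 3871/96)
obs 5: x=3 → posterior Inverse-Gamma(43/10, 5071/96)
obs 6: x=1 → posterior Inverse-Gamma(24/5, 5503/96)
obs 7: x=6 → posterior Inverse-Gamma(53/10, 8575/96)
obs 8: x=-5/4 → posterior Inverse-Gamma(29/5, 4301/48)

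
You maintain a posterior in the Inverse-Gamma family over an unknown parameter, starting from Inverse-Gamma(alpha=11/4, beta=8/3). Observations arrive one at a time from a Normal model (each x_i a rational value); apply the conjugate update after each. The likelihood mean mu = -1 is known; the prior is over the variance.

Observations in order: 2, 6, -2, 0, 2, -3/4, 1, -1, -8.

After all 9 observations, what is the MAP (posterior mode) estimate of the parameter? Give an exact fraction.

6115/792

obs 1: x=2 → posterior Inverse-Gamma(13/4, 43/6)
obs 2: x=6 → posterior Inverse-Gamma(15/4, 95/3)
obs 3: x=-2 → posterior Inverse-Gamma(17/4, 193/6)
obs 4: x=0 → posterior Inverse-Gamma(19/4, 98/3)
obs 5: x=2 → posterior Inverse-Gamma(21/4, 223/6)
obs 6: x=-3/4 → posterior Inverse-Gamma(23/4, 3571/96)
obs 7: x=1 → posterior Inverse-Gamma(25/4, 3763/96)
obs 8: x=-1 → posterior Inverse-Gamma(27/4, 3763/96)
obs 9: x=-8 → posterior Inverse-Gamma(29/4, 6115/96)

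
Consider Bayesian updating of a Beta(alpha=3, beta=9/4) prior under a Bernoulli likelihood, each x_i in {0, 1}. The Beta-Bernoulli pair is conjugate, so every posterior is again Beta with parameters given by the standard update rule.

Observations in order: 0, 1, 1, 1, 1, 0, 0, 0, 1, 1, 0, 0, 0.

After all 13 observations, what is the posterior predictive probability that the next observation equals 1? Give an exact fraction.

36/73

obs 1: x=0 → posterior Beta(3, 13/4)
obs 2: x=1 → posterior Beta(4, 13/4)
obs 3: x=1 → posterior Beta(5, 13/4)
obs 4: x=1 → posterior Beta(6, 13/4)
obs 5: x=1 → posterior Beta(7, 13/4)
obs 6: x=0 → posterior Beta(7, 17/4)
obs 7: x=0 → posterior Beta(7, 21/4)
obs 8: x=0 → posterior Beta(7, 25/4)
obs 9: x=1 → posterior Beta(8, 25/4)
obs 10: x=1 → posterior Beta(9, 25/4)
obs 11: x=0 → posterior Beta(9, 29/4)
obs 12: x=0 → posterior Beta(9, 33/4)
obs 13: x=0 → posterior Beta(9, 37/4)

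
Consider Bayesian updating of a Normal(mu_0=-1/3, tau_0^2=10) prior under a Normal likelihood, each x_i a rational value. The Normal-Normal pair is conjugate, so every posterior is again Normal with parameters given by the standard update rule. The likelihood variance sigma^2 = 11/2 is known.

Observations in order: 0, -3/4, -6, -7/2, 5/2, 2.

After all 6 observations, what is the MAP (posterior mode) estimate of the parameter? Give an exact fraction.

obs 1: x=0 → posterior Normal(-11/93, 110/31)
obs 2: x=-3/4 → posterior Normal(-56/153, 110/51)
obs 3: x=-6 → posterior Normal(-416/213, 110/71)
obs 4: x=-7/2 → posterior Normal(-626/273, 110/91)
obs 5: x=5/2 → posterior Normal(-476/333, 110/111)
obs 6: x=2 → posterior Normal(-356/393, 110/131)

-356/393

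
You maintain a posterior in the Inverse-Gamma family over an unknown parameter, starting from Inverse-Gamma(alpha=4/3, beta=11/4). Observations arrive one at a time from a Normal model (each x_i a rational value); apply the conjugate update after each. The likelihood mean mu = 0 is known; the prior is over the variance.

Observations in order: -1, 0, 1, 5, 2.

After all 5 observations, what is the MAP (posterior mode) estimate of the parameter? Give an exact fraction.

219/58

obs 1: x=-1 → posterior Inverse-Gamma(11/6, 13/4)
obs 2: x=0 → posterior Inverse-Gamma(7/3, 13/4)
obs 3: x=1 → posterior Inverse-Gamma(17/6, 15/4)
obs 4: x=5 → posterior Inverse-Gamma(10/3, 65/4)
obs 5: x=2 → posterior Inverse-Gamma(23/6, 73/4)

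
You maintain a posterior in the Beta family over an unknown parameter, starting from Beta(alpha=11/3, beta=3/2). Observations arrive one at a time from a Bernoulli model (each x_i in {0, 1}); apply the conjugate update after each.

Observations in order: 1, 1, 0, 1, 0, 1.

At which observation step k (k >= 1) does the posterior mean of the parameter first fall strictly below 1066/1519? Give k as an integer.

k = 3

obs 1: x=1 → posterior Beta(14/3, 3/2)
obs 2: x=1 → posterior Beta(17/3, 3/2)
obs 3: x=0 → posterior Beta(17/3, 5/2)
obs 4: x=1 → posterior Beta(20/3, 5/2)
obs 5: x=0 → posterior Beta(20/3, 7/2)
obs 6: x=1 → posterior Beta(23/3, 7/2)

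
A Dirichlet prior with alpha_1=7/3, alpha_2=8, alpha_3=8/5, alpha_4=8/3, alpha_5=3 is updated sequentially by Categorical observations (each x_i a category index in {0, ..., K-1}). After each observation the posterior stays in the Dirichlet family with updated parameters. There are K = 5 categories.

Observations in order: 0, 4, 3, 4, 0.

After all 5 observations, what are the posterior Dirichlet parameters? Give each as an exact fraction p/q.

obs 1: x=0 → posterior Dirichlet(10/3, 8, 8/5, 8/3, 3)
obs 2: x=4 → posterior Dirichlet(10/3, 8, 8/5, 8/3, 4)
obs 3: x=3 → posterior Dirichlet(10/3, 8, 8/5, 11/3, 4)
obs 4: x=4 → posterior Dirichlet(10/3, 8, 8/5, 11/3, 5)
obs 5: x=0 → posterior Dirichlet(13/3, 8, 8/5, 11/3, 5)

alpha_1=13/3, alpha_2=8, alpha_3=8/5, alpha_4=11/3, alpha_5=5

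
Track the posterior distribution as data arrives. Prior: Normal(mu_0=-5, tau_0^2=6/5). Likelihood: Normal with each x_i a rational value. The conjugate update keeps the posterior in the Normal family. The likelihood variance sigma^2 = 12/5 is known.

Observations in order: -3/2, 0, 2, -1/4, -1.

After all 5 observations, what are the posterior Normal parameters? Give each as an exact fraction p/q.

obs 1: x=-3/2 → posterior Normal(-23/6, 4/5)
obs 2: x=0 → posterior Normal(-23/8, 3/5)
obs 3: x=2 → posterior Normal(-19/10, 12/25)
obs 4: x=-1/4 → posterior Normal(-13/8, 2/5)
obs 5: x=-1 → posterior Normal(-43/28, 12/35)

mu_0=-43/28, tau_0^2=12/35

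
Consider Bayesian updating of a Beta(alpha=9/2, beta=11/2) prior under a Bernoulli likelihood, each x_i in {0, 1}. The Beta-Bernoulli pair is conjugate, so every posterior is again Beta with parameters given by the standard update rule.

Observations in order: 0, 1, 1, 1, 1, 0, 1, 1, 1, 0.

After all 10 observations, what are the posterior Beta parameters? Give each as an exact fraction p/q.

obs 1: x=0 → posterior Beta(9/2, 13/2)
obs 2: x=1 → posterior Beta(11/2, 13/2)
obs 3: x=1 → posterior Beta(13/2, 13/2)
obs 4: x=1 → posterior Beta(15/2, 13/2)
obs 5: x=1 → posterior Beta(17/2, 13/2)
obs 6: x=0 → posterior Beta(17/2, 15/2)
obs 7: x=1 → posterior Beta(19/2, 15/2)
obs 8: x=1 → posterior Beta(21/2, 15/2)
obs 9: x=1 → posterior Beta(23/2, 15/2)
obs 10: x=0 → posterior Beta(23/2, 17/2)

alpha=23/2, beta=17/2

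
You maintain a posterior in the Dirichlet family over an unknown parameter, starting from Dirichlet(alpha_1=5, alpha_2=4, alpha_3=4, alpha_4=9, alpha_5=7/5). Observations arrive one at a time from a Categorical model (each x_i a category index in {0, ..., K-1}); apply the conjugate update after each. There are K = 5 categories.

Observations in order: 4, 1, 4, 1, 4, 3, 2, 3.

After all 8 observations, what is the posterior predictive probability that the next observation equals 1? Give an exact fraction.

obs 1: x=4 → posterior Dirichlet(5, 4, 4, 9, 12/5)
obs 2: x=1 → posterior Dirichlet(5, 5, 4, 9, 12/5)
obs 3: x=4 → posterior Dirichlet(5, 5, 4, 9, 17/5)
obs 4: x=1 → posterior Dirichlet(5, 6, 4, 9, 17/5)
obs 5: x=4 → posterior Dirichlet(5, 6, 4, 9, 22/5)
obs 6: x=3 → posterior Dirichlet(5, 6, 4, 10, 22/5)
obs 7: x=2 → posterior Dirichlet(5, 6, 5, 10, 22/5)
obs 8: x=3 → posterior Dirichlet(5, 6, 5, 11, 22/5)

30/157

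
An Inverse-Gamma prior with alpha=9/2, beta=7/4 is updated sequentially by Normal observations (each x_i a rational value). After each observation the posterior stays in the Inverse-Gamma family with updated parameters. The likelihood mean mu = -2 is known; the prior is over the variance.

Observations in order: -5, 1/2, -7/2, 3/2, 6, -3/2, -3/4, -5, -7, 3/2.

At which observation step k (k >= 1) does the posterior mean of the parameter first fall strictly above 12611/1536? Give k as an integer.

obs 1: x=-5 → posterior Inverse-Gamma(5, 25/4)
obs 2: x=1/2 → posterior Inverse-Gamma(11/2, 75/8)
obs 3: x=-7/2 → posterior Inverse-Gamma(6, 21/2)
obs 4: x=3/2 → posterior Inverse-Gamma(13/2, 133/8)
obs 5: x=6 → posterior Inverse-Gamma(7, 389/8)
obs 6: x=-3/2 → posterior Inverse-Gamma(15/2, 195/4)
obs 7: x=-3/4 → posterior Inverse-Gamma(8, 1585/32)
obs 8: x=-5 → posterior Inverse-Gamma(17/2, 1729/32)
obs 9: x=-7 → posterior Inverse-Gamma(9, 2129/32)
obs 10: x=3/2 → posterior Inverse-Gamma(19/2, 2325/32)

k = 9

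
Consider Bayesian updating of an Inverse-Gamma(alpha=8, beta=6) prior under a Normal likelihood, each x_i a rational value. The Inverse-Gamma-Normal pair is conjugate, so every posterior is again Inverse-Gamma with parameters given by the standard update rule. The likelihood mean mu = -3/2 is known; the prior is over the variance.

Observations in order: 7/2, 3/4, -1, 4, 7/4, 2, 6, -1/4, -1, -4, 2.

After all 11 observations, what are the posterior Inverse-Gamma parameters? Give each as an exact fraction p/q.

obs 1: x=7/2 → posterior Inverse-Gamma(17/2, 37/2)
obs 2: x=3/4 → posterior Inverse-Gamma(9, 673/32)
obs 3: x=-1 → posterior Inverse-Gamma(19/2, 677/32)
obs 4: x=4 → posterior Inverse-Gamma(10, 1161/32)
obs 5: x=7/4 → posterior Inverse-Gamma(21/2, 665/16)
obs 6: x=2 → posterior Inverse-Gamma(11, 763/16)
obs 7: x=6 → posterior Inverse-Gamma(23/2, 1213/16)
obs 8: x=-1/4 → posterior Inverse-Gamma(12, 2451/32)
obs 9: x=-1 → posterior Inverse-Gamma(25/2, 2455/32)
obs 10: x=-4 → posterior Inverse-Gamma(13, 2555/32)
obs 11: x=2 → posterior Inverse-Gamma(27/2, 2751/32)

alpha=27/2, beta=2751/32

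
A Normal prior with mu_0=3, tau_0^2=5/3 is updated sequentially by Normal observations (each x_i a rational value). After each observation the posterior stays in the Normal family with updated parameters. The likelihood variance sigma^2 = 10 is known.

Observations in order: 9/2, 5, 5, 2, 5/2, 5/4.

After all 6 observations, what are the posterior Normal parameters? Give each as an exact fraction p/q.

obs 1: x=9/2 → posterior Normal(45/14, 10/7)
obs 2: x=5 → posterior Normal(55/16, 5/4)
obs 3: x=5 → posterior Normal(65/18, 10/9)
obs 4: x=2 → posterior Normal(69/20, 1)
obs 5: x=5/2 → posterior Normal(37/11, 10/11)
obs 6: x=5/4 → posterior Normal(51/16, 5/6)

mu_0=51/16, tau_0^2=5/6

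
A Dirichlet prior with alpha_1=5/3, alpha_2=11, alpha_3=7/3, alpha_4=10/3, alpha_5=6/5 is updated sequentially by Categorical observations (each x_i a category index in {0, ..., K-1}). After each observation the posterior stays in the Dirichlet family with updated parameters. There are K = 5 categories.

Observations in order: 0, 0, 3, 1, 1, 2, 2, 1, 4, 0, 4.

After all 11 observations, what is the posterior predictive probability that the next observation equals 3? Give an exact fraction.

obs 1: x=0 → posterior Dirichlet(8/3, 11, 7/3, 10/3, 6/5)
obs 2: x=0 → posterior Dirichlet(11/3, 11, 7/3, 10/3, 6/5)
obs 3: x=3 → posterior Dirichlet(11/3, 11, 7/3, 13/3, 6/5)
obs 4: x=1 → posterior Dirichlet(11/3, 12, 7/3, 13/3, 6/5)
obs 5: x=1 → posterior Dirichlet(11/3, 13, 7/3, 13/3, 6/5)
obs 6: x=2 → posterior Dirichlet(11/3, 13, 10/3, 13/3, 6/5)
obs 7: x=2 → posterior Dirichlet(11/3, 13, 13/3, 13/3, 6/5)
obs 8: x=1 → posterior Dirichlet(11/3, 14, 13/3, 13/3, 6/5)
obs 9: x=4 → posterior Dirichlet(11/3, 14, 13/3, 13/3, 11/5)
obs 10: x=0 → posterior Dirichlet(14/3, 14, 13/3, 13/3, 11/5)
obs 11: x=4 → posterior Dirichlet(14/3, 14, 13/3, 13/3, 16/5)

65/458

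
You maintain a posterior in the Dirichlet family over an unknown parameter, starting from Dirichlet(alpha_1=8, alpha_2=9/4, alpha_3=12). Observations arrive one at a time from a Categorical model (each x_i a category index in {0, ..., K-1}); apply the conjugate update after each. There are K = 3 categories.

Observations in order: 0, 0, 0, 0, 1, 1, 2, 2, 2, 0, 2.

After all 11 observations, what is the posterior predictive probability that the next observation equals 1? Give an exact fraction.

17/133

obs 1: x=0 → posterior Dirichlet(9, 9/4, 12)
obs 2: x=0 → posterior Dirichlet(10, 9/4, 12)
obs 3: x=0 → posterior Dirichlet(11, 9/4, 12)
obs 4: x=0 → posterior Dirichlet(12, 9/4, 12)
obs 5: x=1 → posterior Dirichlet(12, 13/4, 12)
obs 6: x=1 → posterior Dirichlet(12, 17/4, 12)
obs 7: x=2 → posterior Dirichlet(12, 17/4, 13)
obs 8: x=2 → posterior Dirichlet(12, 17/4, 14)
obs 9: x=2 → posterior Dirichlet(12, 17/4, 15)
obs 10: x=0 → posterior Dirichlet(13, 17/4, 15)
obs 11: x=2 → posterior Dirichlet(13, 17/4, 16)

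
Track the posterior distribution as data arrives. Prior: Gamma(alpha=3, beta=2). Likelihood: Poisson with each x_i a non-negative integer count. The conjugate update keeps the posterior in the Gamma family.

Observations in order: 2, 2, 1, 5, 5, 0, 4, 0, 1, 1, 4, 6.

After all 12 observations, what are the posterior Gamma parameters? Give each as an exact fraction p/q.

alpha=34, beta=14

obs 1: x=2 → posterior Gamma(5, 3)
obs 2: x=2 → posterior Gamma(7, 4)
obs 3: x=1 → posterior Gamma(8, 5)
obs 4: x=5 → posterior Gamma(13, 6)
obs 5: x=5 → posterior Gamma(18, 7)
obs 6: x=0 → posterior Gamma(18, 8)
obs 7: x=4 → posterior Gamma(22, 9)
obs 8: x=0 → posterior Gamma(22, 10)
obs 9: x=1 → posterior Gamma(23, 11)
obs 10: x=1 → posterior Gamma(24, 12)
obs 11: x=4 → posterior Gamma(28, 13)
obs 12: x=6 → posterior Gamma(34, 14)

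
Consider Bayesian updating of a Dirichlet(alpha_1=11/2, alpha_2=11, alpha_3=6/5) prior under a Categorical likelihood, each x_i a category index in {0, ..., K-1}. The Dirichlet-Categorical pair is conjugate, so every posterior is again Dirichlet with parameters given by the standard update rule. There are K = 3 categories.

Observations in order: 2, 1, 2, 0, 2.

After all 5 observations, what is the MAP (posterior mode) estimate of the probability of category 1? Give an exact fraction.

obs 1: x=2 → posterior Dirichlet(11/2, 11, 11/5)
obs 2: x=1 → posterior Dirichlet(11/2, 12, 11/5)
obs 3: x=2 → posterior Dirichlet(11/2, 12, 16/5)
obs 4: x=0 → posterior Dirichlet(13/2, 12, 16/5)
obs 5: x=2 → posterior Dirichlet(13/2, 12, 21/5)

110/197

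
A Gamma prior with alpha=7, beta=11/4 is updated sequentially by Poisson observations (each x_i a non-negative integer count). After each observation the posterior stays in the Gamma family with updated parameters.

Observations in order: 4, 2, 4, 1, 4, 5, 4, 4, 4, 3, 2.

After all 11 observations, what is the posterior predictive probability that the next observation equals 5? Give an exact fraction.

obs 1: x=4 → posterior Gamma(11, 15/4)
obs 2: x=2 → posterior Gamma(13, 19/4)
obs 3: x=4 → posterior Gamma(17, 23/4)
obs 4: x=1 → posterior Gamma(18, 27/4)
obs 5: x=4 → posterior Gamma(22, 31/4)
obs 6: x=5 → posterior Gamma(27, 35/4)
obs 7: x=4 → posterior Gamma(31, 39/4)
obs 8: x=4 → posterior Gamma(35, 43/4)
obs 9: x=4 → posterior Gamma(39, 47/4)
obs 10: x=3 → posterior Gamma(42, 51/4)
obs 11: x=2 → posterior Gamma(44, 55/4)

66044881546159050827687791639765252854914694718902837485074996948242187500000000000000/591219255843267712729105672183779234657379332565490075267019314829548313317996404793339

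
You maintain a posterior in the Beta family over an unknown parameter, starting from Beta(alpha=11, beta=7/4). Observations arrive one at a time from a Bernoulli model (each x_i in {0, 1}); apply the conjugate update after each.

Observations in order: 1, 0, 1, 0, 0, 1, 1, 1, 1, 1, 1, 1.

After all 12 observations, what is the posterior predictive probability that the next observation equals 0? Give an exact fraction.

19/99

obs 1: x=1 → posterior Beta(12, 7/4)
obs 2: x=0 → posterior Beta(12, 11/4)
obs 3: x=1 → posterior Beta(13, 11/4)
obs 4: x=0 → posterior Beta(13, 15/4)
obs 5: x=0 → posterior Beta(13, 19/4)
obs 6: x=1 → posterior Beta(14, 19/4)
obs 7: x=1 → posterior Beta(15, 19/4)
obs 8: x=1 → posterior Beta(16, 19/4)
obs 9: x=1 → posterior Beta(17, 19/4)
obs 10: x=1 → posterior Beta(18, 19/4)
obs 11: x=1 → posterior Beta(19, 19/4)
obs 12: x=1 → posterior Beta(20, 19/4)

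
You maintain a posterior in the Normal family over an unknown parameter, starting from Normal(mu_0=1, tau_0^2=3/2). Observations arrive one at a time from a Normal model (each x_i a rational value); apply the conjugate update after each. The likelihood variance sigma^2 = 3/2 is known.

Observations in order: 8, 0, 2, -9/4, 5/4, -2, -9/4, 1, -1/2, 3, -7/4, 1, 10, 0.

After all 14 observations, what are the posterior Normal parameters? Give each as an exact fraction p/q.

mu_0=37/30, tau_0^2=1/10

obs 1: x=8 → posterior Normal(9/2, 3/4)
obs 2: x=0 → posterior Normal(3, 1/2)
obs 3: x=2 → posterior Normal(11/4, 3/8)
obs 4: x=-9/4 → posterior Normal(7/4, 3/10)
obs 5: x=5/4 → posterior Normal(5/3, 1/4)
obs 6: x=-2 → posterior Normal(8/7, 3/14)
obs 7: x=-9/4 → posterior Normal(23/32, 3/16)
obs 8: x=1 → posterior Normal(3/4, 1/6)
obs 9: x=-1/2 → posterior Normal(5/8, 3/20)
obs 10: x=3 → posterior Normal(37/44, 3/22)
obs 11: x=-7/4 → posterior Normal(5/8, 1/8)
obs 12: x=1 → posterior Normal(17/26, 3/26)
obs 13: x=10 → posterior Normal(37/28, 3/28)
obs 14: x=0 → posterior Normal(37/30, 1/10)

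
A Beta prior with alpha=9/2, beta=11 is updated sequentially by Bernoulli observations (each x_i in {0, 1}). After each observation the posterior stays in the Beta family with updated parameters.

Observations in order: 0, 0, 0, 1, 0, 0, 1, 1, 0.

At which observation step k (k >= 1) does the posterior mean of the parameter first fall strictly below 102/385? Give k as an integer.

obs 1: x=0 → posterior Beta(9/2, 12)
obs 2: x=0 → posterior Beta(9/2, 13)
obs 3: x=0 → posterior Beta(9/2, 14)
obs 4: x=1 → posterior Beta(11/2, 14)
obs 5: x=0 → posterior Beta(11/2, 15)
obs 6: x=0 → posterior Beta(11/2, 16)
obs 7: x=1 → posterior Beta(13/2, 16)
obs 8: x=1 → posterior Beta(15/2, 16)
obs 9: x=0 → posterior Beta(15/2, 17)

k = 2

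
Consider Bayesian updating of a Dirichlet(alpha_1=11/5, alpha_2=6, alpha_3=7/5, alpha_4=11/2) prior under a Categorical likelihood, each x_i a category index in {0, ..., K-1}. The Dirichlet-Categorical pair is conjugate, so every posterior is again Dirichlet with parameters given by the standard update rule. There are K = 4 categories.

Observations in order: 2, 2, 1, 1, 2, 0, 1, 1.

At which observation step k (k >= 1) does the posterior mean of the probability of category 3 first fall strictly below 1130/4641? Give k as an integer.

k = 8

obs 1: x=2 → posterior Dirichlet(11/5, 6, 12/5, 11/2)
obs 2: x=2 → posterior Dirichlet(11/5, 6, 17/5, 11/2)
obs 3: x=1 → posterior Dirichlet(11/5, 7, 17/5, 11/2)
obs 4: x=1 → posterior Dirichlet(11/5, 8, 17/5, 11/2)
obs 5: x=2 → posterior Dirichlet(11/5, 8, 22/5, 11/2)
obs 6: x=0 → posterior Dirichlet(16/5, 8, 22/5, 11/2)
obs 7: x=1 → posterior Dirichlet(16/5, 9, 22/5, 11/2)
obs 8: x=1 → posterior Dirichlet(16/5, 10, 22/5, 11/2)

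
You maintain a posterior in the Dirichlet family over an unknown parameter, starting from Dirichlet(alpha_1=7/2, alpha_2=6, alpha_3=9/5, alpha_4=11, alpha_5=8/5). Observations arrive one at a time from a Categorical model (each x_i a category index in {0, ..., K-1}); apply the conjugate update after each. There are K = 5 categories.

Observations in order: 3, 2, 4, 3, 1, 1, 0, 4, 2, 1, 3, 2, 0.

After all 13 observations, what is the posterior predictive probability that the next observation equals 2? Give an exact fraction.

obs 1: x=3 → posterior Dirichlet(7/2, 6, 9/5, 12, 8/5)
obs 2: x=2 → posterior Dirichlet(7/2, 6, 14/5, 12, 8/5)
obs 3: x=4 → posterior Dirichlet(7/2, 6, 14/5, 12, 13/5)
obs 4: x=3 → posterior Dirichlet(7/2, 6, 14/5, 13, 13/5)
obs 5: x=1 → posterior Dirichlet(7/2, 7, 14/5, 13, 13/5)
obs 6: x=1 → posterior Dirichlet(7/2, 8, 14/5, 13, 13/5)
obs 7: x=0 → posterior Dirichlet(9/2, 8, 14/5, 13, 13/5)
obs 8: x=4 → posterior Dirichlet(9/2, 8, 14/5, 13, 18/5)
obs 9: x=2 → posterior Dirichlet(9/2, 8, 19/5, 13, 18/5)
obs 10: x=1 → posterior Dirichlet(9/2, 9, 19/5, 13, 18/5)
obs 11: x=3 → posterior Dirichlet(9/2, 9, 19/5, 14, 18/5)
obs 12: x=2 → posterior Dirichlet(9/2, 9, 24/5, 14, 18/5)
obs 13: x=0 → posterior Dirichlet(11/2, 9, 24/5, 14, 18/5)

16/123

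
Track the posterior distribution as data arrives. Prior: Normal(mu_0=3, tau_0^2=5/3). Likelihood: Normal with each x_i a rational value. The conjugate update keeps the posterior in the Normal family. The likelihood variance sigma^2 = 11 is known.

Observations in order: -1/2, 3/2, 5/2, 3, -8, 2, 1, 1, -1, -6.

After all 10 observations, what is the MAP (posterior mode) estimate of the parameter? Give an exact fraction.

153/166

obs 1: x=-1/2 → posterior Normal(193/76, 55/38)
obs 2: x=3/2 → posterior Normal(104/43, 55/43)
obs 3: x=5/2 → posterior Normal(233/96, 55/48)
obs 4: x=3 → posterior Normal(263/106, 55/53)
obs 5: x=-8 → posterior Normal(183/116, 55/58)
obs 6: x=2 → posterior Normal(29/18, 55/63)
obs 7: x=1 → posterior Normal(213/136, 55/68)
obs 8: x=1 → posterior Normal(223/146, 55/73)
obs 9: x=-1 → posterior Normal(71/52, 55/78)
obs 10: x=-6 → posterior Normal(153/166, 55/83)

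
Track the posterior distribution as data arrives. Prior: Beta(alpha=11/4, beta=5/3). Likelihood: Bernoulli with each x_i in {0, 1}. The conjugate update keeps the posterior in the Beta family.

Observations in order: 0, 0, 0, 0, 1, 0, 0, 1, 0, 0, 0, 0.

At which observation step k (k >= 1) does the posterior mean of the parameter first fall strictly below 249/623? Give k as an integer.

k = 3

obs 1: x=0 → posterior Beta(11/4, 8/3)
obs 2: x=0 → posterior Beta(11/4, 11/3)
obs 3: x=0 → posterior Beta(11/4, 14/3)
obs 4: x=0 → posterior Beta(11/4, 17/3)
obs 5: x=1 → posterior Beta(15/4, 17/3)
obs 6: x=0 → posterior Beta(15/4, 20/3)
obs 7: x=0 → posterior Beta(15/4, 23/3)
obs 8: x=1 → posterior Beta(19/4, 23/3)
obs 9: x=0 → posterior Beta(19/4, 26/3)
obs 10: x=0 → posterior Beta(19/4, 29/3)
obs 11: x=0 → posterior Beta(19/4, 32/3)
obs 12: x=0 → posterior Beta(19/4, 35/3)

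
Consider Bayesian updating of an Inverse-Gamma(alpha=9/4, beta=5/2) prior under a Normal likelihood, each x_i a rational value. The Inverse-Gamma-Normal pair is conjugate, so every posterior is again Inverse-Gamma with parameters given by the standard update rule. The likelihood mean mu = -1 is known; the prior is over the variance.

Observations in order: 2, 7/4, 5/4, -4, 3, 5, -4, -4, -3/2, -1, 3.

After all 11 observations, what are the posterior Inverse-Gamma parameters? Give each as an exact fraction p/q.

obs 1: x=2 → posterior Inverse-Gamma(11/4, 7)
obs 2: x=7/4 → posterior Inverse-Gamma(13/4, 345/32)
obs 3: x=5/4 → posterior Inverse-Gamma(15/4, 213/16)
obs 4: x=-4 → posterior Inverse-Gamma(17/4, 285/16)
obs 5: x=3 → posterior Inverse-Gamma(19/4, 413/16)
obs 6: x=5 → posterior Inverse-Gamma(21/4, 701/16)
obs 7: x=-4 → posterior Inverse-Gamma(23/4, 773/16)
obs 8: x=-4 → posterior Inverse-Gamma(25/4, 845/16)
obs 9: x=-3/2 → posterior Inverse-Gamma(27/4, 847/16)
obs 10: x=-1 → posterior Inverse-Gamma(29/4, 847/16)
obs 11: x=3 → posterior Inverse-Gamma(31/4, 975/16)

alpha=31/4, beta=975/16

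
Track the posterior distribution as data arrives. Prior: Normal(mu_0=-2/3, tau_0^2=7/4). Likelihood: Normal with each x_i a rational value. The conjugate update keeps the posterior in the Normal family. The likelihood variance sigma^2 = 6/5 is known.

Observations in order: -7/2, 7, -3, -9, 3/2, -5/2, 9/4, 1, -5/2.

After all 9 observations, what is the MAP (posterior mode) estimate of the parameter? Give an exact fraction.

-1289/1356

obs 1: x=-7/2 → posterior Normal(-277/118, 42/59)
obs 2: x=7 → posterior Normal(213/188, 21/47)
obs 3: x=-3 → posterior Normal(1/86, 14/43)
obs 4: x=-9 → posterior Normal(-627/328, 21/82)
obs 5: x=3/2 → posterior Normal(-261/199, 42/199)
obs 6: x=-5/2 → posterior Normal(-697/468, 7/39)
obs 7: x=9/4 → posterior Normal(-1079/1076, 42/269)
obs 8: x=1 → posterior Normal(-939/1216, 21/152)
obs 9: x=-5/2 → posterior Normal(-1289/1356, 14/113)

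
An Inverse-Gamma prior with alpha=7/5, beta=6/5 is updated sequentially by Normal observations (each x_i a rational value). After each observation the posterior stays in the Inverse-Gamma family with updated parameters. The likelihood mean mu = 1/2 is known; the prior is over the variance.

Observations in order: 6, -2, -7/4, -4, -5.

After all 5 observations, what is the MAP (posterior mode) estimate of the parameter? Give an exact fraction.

obs 1: x=6 → posterior Inverse-Gamma(19/10, 653/40)
obs 2: x=-2 → posterior Inverse-Gamma(12/5, 389/20)
obs 3: x=-7/4 → posterior Inverse-Gamma(29/10, 3517/160)
obs 4: x=-4 → posterior Inverse-Gamma(17/5, 5137/160)
obs 5: x=-5 → posterior Inverse-Gamma(39/10, 7557/160)

7557/784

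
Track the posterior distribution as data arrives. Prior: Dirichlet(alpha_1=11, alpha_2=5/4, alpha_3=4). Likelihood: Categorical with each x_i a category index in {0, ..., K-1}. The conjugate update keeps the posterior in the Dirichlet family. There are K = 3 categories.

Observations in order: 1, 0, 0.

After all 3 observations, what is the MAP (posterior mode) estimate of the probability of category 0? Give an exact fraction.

48/65

obs 1: x=1 → posterior Dirichlet(11, 9/4, 4)
obs 2: x=0 → posterior Dirichlet(12, 9/4, 4)
obs 3: x=0 → posterior Dirichlet(13, 9/4, 4)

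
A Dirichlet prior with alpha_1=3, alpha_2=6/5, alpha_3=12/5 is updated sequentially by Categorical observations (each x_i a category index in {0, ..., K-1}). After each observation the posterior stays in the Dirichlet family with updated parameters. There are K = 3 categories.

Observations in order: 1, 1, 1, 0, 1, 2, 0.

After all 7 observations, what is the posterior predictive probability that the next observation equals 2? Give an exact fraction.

1/4

obs 1: x=1 → posterior Dirichlet(3, 11/5, 12/5)
obs 2: x=1 → posterior Dirichlet(3, 16/5, 12/5)
obs 3: x=1 → posterior Dirichlet(3, 21/5, 12/5)
obs 4: x=0 → posterior Dirichlet(4, 21/5, 12/5)
obs 5: x=1 → posterior Dirichlet(4, 26/5, 12/5)
obs 6: x=2 → posterior Dirichlet(4, 26/5, 17/5)
obs 7: x=0 → posterior Dirichlet(5, 26/5, 17/5)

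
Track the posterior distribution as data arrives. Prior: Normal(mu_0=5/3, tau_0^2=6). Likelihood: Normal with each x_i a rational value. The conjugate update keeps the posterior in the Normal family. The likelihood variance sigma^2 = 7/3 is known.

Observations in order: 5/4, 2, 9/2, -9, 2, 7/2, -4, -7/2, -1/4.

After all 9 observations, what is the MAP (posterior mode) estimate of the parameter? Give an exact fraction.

-154/507

obs 1: x=5/4 → posterior Normal(41/30, 42/25)
obs 2: x=2 → posterior Normal(421/258, 42/43)
obs 3: x=9/2 → posterior Normal(907/366, 42/61)
obs 4: x=-9 → posterior Normal(-65/474, 42/79)
obs 5: x=2 → posterior Normal(151/582, 42/97)
obs 6: x=7/2 → posterior Normal(23/30, 42/115)
obs 7: x=-4 → posterior Normal(97/798, 6/19)
obs 8: x=-7/2 → posterior Normal(-281/906, 42/151)
obs 9: x=-1/4 → posterior Normal(-154/507, 42/169)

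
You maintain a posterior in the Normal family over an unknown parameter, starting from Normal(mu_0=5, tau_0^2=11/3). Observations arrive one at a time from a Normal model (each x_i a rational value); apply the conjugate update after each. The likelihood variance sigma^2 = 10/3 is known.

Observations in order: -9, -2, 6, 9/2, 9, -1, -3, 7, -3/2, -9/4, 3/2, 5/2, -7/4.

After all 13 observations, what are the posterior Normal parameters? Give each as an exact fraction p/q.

mu_0=160/153, tau_0^2=110/459

obs 1: x=-9 → posterior Normal(-7/3, 110/63)
obs 2: x=-2 → posterior Normal(-71/32, 55/48)
obs 3: x=6 → posterior Normal(-5/43, 110/129)
obs 4: x=9/2 → posterior Normal(89/108, 55/81)
obs 5: x=9 → posterior Normal(287/130, 22/39)
obs 6: x=-1 → posterior Normal(265/152, 55/114)
obs 7: x=-3 → posterior Normal(199/174, 110/261)
obs 8: x=7 → posterior Normal(353/196, 55/147)
obs 9: x=-3/2 → posterior Normal(160/109, 110/327)
obs 10: x=-9/4 → posterior Normal(541/480, 11/36)
obs 11: x=3/2 → posterior Normal(607/524, 110/393)
obs 12: x=5/2 → posterior Normal(717/568, 55/213)
obs 13: x=-7/4 → posterior Normal(160/153, 110/459)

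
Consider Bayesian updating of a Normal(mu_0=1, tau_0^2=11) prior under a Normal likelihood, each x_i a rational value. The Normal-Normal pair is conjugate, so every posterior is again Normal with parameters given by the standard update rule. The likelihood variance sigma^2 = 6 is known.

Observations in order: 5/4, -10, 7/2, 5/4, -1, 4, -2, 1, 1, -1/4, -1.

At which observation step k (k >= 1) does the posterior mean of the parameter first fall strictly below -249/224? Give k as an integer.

k = 2

obs 1: x=5/4 → posterior Normal(79/68, 66/17)
obs 2: x=-10 → posterior Normal(-361/112, 33/14)
obs 3: x=7/2 → posterior Normal(-69/52, 22/13)
obs 4: x=5/4 → posterior Normal(-19/25, 33/25)
obs 5: x=-1 → posterior Normal(-49/61, 66/61)
obs 6: x=4 → posterior Normal(-5/72, 11/12)
obs 7: x=-2 → posterior Normal(-27/83, 66/83)
obs 8: x=1 → posterior Normal(-8/47, 33/47)
obs 9: x=1 → posterior Normal(-1/21, 22/35)
obs 10: x=-1/4 → posterior Normal(-31/464, 33/58)
obs 11: x=-1 → posterior Normal(-75/508, 66/127)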